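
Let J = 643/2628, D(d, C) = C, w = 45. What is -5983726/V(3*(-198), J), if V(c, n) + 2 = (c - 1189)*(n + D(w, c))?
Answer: -15725231928/2782168331 ≈ -5.6522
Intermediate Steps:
J = 643/2628 (J = 643*(1/2628) = 643/2628 ≈ 0.24467)
V(c, n) = -2 + (-1189 + c)*(c + n) (V(c, n) = -2 + (c - 1189)*(n + c) = -2 + (-1189 + c)*(c + n))
-5983726/V(3*(-198), J) = -5983726/(-2 + (3*(-198))² - 3567*(-198) - 1189*643/2628 + (3*(-198))*(643/2628)) = -5983726/(-2 + (-594)² - 1189*(-594) - 764527/2628 - 594*643/2628) = -5983726/(-2 + 352836 + 706266 - 764527/2628 - 21219/146) = -5983726/2782168331/2628 = -5983726*2628/2782168331 = -15725231928/2782168331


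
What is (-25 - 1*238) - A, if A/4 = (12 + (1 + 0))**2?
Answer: -939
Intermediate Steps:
A = 676 (A = 4*(12 + (1 + 0))**2 = 4*(12 + 1)**2 = 4*13**2 = 4*169 = 676)
(-25 - 1*238) - A = (-25 - 1*238) - 1*676 = (-25 - 238) - 676 = -263 - 676 = -939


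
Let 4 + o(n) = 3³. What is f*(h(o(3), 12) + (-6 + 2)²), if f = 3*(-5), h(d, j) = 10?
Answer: -390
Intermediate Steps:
o(n) = 23 (o(n) = -4 + 3³ = -4 + 27 = 23)
f = -15
f*(h(o(3), 12) + (-6 + 2)²) = -15*(10 + (-6 + 2)²) = -15*(10 + (-4)²) = -15*(10 + 16) = -15*26 = -390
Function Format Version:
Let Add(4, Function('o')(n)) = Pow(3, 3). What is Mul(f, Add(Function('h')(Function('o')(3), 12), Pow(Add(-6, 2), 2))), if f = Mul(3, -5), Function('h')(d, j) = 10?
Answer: -390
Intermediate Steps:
Function('o')(n) = 23 (Function('o')(n) = Add(-4, Pow(3, 3)) = Add(-4, 27) = 23)
f = -15
Mul(f, Add(Function('h')(Function('o')(3), 12), Pow(Add(-6, 2), 2))) = Mul(-15, Add(10, Pow(Add(-6, 2), 2))) = Mul(-15, Add(10, Pow(-4, 2))) = Mul(-15, Add(10, 16)) = Mul(-15, 26) = -390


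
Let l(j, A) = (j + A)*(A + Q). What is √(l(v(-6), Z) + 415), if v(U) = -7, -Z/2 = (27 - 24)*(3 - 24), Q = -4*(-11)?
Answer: √20645 ≈ 143.68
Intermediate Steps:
Q = 44
Z = 126 (Z = -2*(27 - 24)*(3 - 24) = -6*(-21) = -2*(-63) = 126)
l(j, A) = (44 + A)*(A + j) (l(j, A) = (j + A)*(A + 44) = (A + j)*(44 + A) = (44 + A)*(A + j))
√(l(v(-6), Z) + 415) = √((126² + 44*126 + 44*(-7) + 126*(-7)) + 415) = √((15876 + 5544 - 308 - 882) + 415) = √(20230 + 415) = √20645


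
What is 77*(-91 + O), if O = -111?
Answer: -15554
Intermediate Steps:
77*(-91 + O) = 77*(-91 - 111) = 77*(-202) = -15554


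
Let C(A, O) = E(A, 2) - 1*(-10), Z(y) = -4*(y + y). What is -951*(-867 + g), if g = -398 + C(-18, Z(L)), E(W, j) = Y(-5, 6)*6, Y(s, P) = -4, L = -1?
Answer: 1216329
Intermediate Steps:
E(W, j) = -24 (E(W, j) = -4*6 = -24)
Z(y) = -8*y
C(A, O) = -14 (C(A, O) = -24 - 1*(-10) = -24 + 10 = -14)
g = -412 (g = -398 - 14 = -412)
-951*(-867 + g) = -951*(-867 - 412) = -951*(-1279) = 1216329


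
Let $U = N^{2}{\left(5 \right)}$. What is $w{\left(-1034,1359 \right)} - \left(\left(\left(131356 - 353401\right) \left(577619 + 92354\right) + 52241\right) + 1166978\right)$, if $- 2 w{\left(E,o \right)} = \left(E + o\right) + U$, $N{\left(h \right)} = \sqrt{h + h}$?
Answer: $\frac{297525870797}{2} \approx 1.4876 \cdot 10^{11}$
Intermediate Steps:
$N{\left(h \right)} = \sqrt{2} \sqrt{h}$ ($N{\left(h \right)} = \sqrt{2 h} = \sqrt{2} \sqrt{h}$)
$U = 10$ ($U = \left(\sqrt{2} \sqrt{5}\right)^{2} = \left(\sqrt{10}\right)^{2} = 10$)
$w{\left(E,o \right)} = -5 - \frac{E}{2} - \frac{o}{2}$ ($w{\left(E,o \right)} = - \frac{\left(E + o\right) + 10}{2} = - \frac{10 + E + o}{2} = -5 - \frac{E}{2} - \frac{o}{2}$)
$w{\left(-1034,1359 \right)} - \left(\left(\left(131356 - 353401\right) \left(577619 + 92354\right) + 52241\right) + 1166978\right) = \left(-5 - -517 - \frac{1359}{2}\right) - \left(\left(\left(131356 - 353401\right) \left(577619 + 92354\right) + 52241\right) + 1166978\right) = \left(-5 + 517 - \frac{1359}{2}\right) - \left(\left(\left(-222045\right) 669973 + 52241\right) + 1166978\right) = - \frac{335}{2} - \left(\left(-148764154785 + 52241\right) + 1166978\right) = - \frac{335}{2} - \left(-148764102544 + 1166978\right) = - \frac{335}{2} - -148762935566 = - \frac{335}{2} + 148762935566 = \frac{297525870797}{2}$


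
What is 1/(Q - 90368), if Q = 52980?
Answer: -1/37388 ≈ -2.6747e-5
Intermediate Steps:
1/(Q - 90368) = 1/(52980 - 90368) = 1/(-37388) = -1/37388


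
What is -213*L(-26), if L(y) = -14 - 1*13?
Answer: 5751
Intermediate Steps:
L(y) = -27 (L(y) = -14 - 13 = -27)
-213*L(-26) = -213*(-27) = 5751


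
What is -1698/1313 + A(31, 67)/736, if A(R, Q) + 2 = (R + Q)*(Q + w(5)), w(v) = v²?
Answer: 5292827/483184 ≈ 10.954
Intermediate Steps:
A(R, Q) = -2 + (25 + Q)*(Q + R) (A(R, Q) = -2 + (R + Q)*(Q + 5²) = -2 + (Q + R)*(Q + 25) = -2 + (Q + R)*(25 + Q) = -2 + (25 + Q)*(Q + R))
-1698/1313 + A(31, 67)/736 = -1698/1313 + (-2 + 67² + 25*67 + 25*31 + 67*31)/736 = -1698*1/1313 + (-2 + 4489 + 1675 + 775 + 2077)*(1/736) = -1698/1313 + 9014*(1/736) = -1698/1313 + 4507/368 = 5292827/483184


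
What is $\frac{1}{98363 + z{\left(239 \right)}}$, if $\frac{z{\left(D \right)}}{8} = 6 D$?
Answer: $\frac{1}{109835} \approx 9.1046 \cdot 10^{-6}$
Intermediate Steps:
$z{\left(D \right)} = 48 D$ ($z{\left(D \right)} = 8 \cdot 6 D = 48 D$)
$\frac{1}{98363 + z{\left(239 \right)}} = \frac{1}{98363 + 48 \cdot 239} = \frac{1}{98363 + 11472} = \frac{1}{109835}$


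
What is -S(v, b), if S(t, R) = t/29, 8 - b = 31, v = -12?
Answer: 12/29 ≈ 0.41379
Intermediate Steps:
b = -23 (b = 8 - 1*31 = 8 - 31 = -23)
S(t, R) = t/29 (S(t, R) = t*(1/29) = t/29)
-S(v, b) = -(-12)/29 = -1*(-12/29) = 12/29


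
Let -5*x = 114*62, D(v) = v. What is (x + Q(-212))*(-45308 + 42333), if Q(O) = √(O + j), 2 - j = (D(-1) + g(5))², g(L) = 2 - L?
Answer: 4205460 - 2975*I*√226 ≈ 4.2055e+6 - 44724.0*I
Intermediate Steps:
x = -7068/5 (x = -114*62/5 = -⅕*7068 = -7068/5 ≈ -1413.6)
j = -14 (j = 2 - (-1 + (2 - 1*5))² = 2 - (-1 + (2 - 5))² = 2 - (-1 - 3)² = 2 - 1*(-4)² = 2 - 1*16 = 2 - 16 = -14)
Q(O) = √(-14 + O) (Q(O) = √(O - 14) = √(-14 + O))
(x + Q(-212))*(-45308 + 42333) = (-7068/5 + √(-14 - 212))*(-45308 + 42333) = (-7068/5 + √(-226))*(-2975) = (-7068/5 + I*√226)*(-2975) = 4205460 - 2975*I*√226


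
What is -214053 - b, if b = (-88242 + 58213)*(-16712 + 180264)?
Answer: 4911088955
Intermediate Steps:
b = -4911303008 (b = -30029*163552 = -4911303008)
-214053 - b = -214053 - 1*(-4911303008) = -214053 + 4911303008 = 4911088955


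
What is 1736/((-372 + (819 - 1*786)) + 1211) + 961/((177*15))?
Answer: 680884/289395 ≈ 2.3528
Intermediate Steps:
1736/((-372 + (819 - 1*786)) + 1211) + 961/((177*15)) = 1736/((-372 + (819 - 786)) + 1211) + 961/2655 = 1736/((-372 + 33) + 1211) + 961*(1/2655) = 1736/(-339 + 1211) + 961/2655 = 1736/872 + 961/2655 = 1736*(1/872) + 961/2655 = 217/109 + 961/2655 = 680884/289395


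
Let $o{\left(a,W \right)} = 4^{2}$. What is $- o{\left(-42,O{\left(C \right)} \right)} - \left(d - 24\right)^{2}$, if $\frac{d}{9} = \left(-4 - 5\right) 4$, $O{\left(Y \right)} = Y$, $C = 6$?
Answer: $-121120$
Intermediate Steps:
$d = -324$ ($d = 9 \left(-4 - 5\right) 4 = 9 \left(\left(-9\right) 4\right) = 9 \left(-36\right) = -324$)
$o{\left(a,W \right)} = 16$
$- o{\left(-42,O{\left(C \right)} \right)} - \left(d - 24\right)^{2} = \left(-1\right) 16 - \left(-324 - 24\right)^{2} = -16 - \left(-348\right)^{2} = -16 - 121104 = -121120$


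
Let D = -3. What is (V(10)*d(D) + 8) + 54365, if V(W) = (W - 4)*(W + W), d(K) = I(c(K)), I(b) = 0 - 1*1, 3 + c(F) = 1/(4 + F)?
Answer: 54253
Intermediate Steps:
c(F) = -3 + 1/(4 + F)
I(b) = -1 (I(b) = 0 - 1 = -1)
d(K) = -1
V(W) = 2*W*(-4 + W) (V(W) = (-4 + W)*(2*W) = 2*W*(-4 + W))
(V(10)*d(D) + 8) + 54365 = ((2*10*(-4 + 10))*(-1) + 8) + 54365 = ((2*10*6)*(-1) + 8) + 54365 = (120*(-1) + 8) + 54365 = (-120 + 8) + 54365 = -112 + 54365 = 54253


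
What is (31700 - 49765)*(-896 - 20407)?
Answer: 384838695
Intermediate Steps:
(31700 - 49765)*(-896 - 20407) = -18065*(-21303) = 384838695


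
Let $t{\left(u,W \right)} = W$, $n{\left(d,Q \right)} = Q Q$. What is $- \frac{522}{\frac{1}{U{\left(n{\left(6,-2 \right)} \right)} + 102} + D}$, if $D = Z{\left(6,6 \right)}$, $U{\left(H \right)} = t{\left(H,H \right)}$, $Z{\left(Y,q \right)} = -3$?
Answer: $\frac{55332}{317} \approx 174.55$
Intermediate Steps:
$n{\left(d,Q \right)} = Q^{2}$
$U{\left(H \right)} = H$
$D = -3$
$- \frac{522}{\frac{1}{U{\left(n{\left(6,-2 \right)} \right)} + 102} + D} = - \frac{522}{\frac{1}{\left(-2\right)^{2} + 102} - 3} = - \frac{522}{\frac{1}{4 + 102} - 3} = - \frac{522}{\frac{1}{106} - 3} = - \frac{522}{- \frac{317}{106}} = \left(-522\right) \left(- \frac{106}{317}\right) = \frac{55332}{317}$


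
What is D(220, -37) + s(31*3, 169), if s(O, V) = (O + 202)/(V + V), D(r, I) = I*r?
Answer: -2751025/338 ≈ -8139.1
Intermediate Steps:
s(O, V) = (202 + O)/(2*V) (s(O, V) = (202 + O)/((2*V)) = (202 + O)*(1/(2*V)) = (202 + O)/(2*V))
D(220, -37) + s(31*3, 169) = -37*220 + (1/2)*(202 + 31*3)/169 = -8140 + (1/2)*(1/169)*(202 + 93) = -8140 + (1/2)*(1/169)*295 = -8140 + 295/338 = -2751025/338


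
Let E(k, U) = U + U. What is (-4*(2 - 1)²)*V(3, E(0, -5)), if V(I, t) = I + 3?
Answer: -24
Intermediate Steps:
E(k, U) = 2*U
V(I, t) = 3 + I
(-4*(2 - 1)²)*V(3, E(0, -5)) = (-4*(2 - 1)²)*(3 + 3) = -4*1²*6 = -4*1*6 = -4*6 = -24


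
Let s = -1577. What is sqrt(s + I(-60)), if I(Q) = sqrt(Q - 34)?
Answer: sqrt(-1577 + I*sqrt(94)) ≈ 0.1221 + 39.712*I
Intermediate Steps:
I(Q) = sqrt(-34 + Q)
sqrt(s + I(-60)) = sqrt(-1577 + sqrt(-34 - 60)) = sqrt(-1577 + sqrt(-94)) = sqrt(-1577 + I*sqrt(94))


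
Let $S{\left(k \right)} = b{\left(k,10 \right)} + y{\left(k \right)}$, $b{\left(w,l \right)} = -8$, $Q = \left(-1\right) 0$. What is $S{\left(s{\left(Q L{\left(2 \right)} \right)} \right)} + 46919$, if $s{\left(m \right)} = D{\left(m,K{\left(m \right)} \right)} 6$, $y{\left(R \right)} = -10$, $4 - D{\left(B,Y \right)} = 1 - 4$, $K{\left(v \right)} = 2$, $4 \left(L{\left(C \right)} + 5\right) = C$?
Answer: $46901$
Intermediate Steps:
$L{\left(C \right)} = -5 + \frac{C}{4}$
$Q = 0$
$D{\left(B,Y \right)} = 7$ ($D{\left(B,Y \right)} = 4 - \left(1 - 4\right) = 4 - -3 = 4 + 3 = 7$)
$s{\left(m \right)} = 42$ ($s{\left(m \right)} = 7 \cdot 6 = 42$)
$S{\left(k \right)} = -18$ ($S{\left(k \right)} = -8 - 10 = -18$)
$S{\left(s{\left(Q L{\left(2 \right)} \right)} \right)} + 46919 = -18 + 46919 = 46901$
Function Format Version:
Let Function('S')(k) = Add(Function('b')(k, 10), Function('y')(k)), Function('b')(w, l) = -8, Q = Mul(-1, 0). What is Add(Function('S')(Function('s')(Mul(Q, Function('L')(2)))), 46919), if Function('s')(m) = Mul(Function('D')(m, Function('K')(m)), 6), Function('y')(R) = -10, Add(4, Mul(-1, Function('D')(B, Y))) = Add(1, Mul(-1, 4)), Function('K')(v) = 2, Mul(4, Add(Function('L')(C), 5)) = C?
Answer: 46901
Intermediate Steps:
Function('L')(C) = Add(-5, Mul(Rational(1, 4), C))
Q = 0
Function('D')(B, Y) = 7 (Function('D')(B, Y) = Add(4, Mul(-1, Add(1, Mul(-1, 4)))) = Add(4, Mul(-1, Add(1, -4))) = Add(4, Mul(-1, -3)) = Add(4, 3) = 7)
Function('s')(m) = 42 (Function('s')(m) = Mul(7, 6) = 42)
Function('S')(k) = -18 (Function('S')(k) = Add(-8, -10) = -18)
Add(Function('S')(Function('s')(Mul(Q, Function('L')(2)))), 46919) = Add(-18, 46919) = 46901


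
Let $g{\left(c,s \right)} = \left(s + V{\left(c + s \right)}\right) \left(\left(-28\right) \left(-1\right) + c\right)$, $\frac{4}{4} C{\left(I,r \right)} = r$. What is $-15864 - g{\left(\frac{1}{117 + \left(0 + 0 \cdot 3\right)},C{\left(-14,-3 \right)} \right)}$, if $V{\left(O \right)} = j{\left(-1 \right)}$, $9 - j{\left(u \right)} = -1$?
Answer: $- \frac{1879027}{117} \approx -16060.0$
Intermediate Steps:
$j{\left(u \right)} = 10$ ($j{\left(u \right)} = 9 - -1 = 9 + 1 = 10$)
$C{\left(I,r \right)} = r$
$V{\left(O \right)} = 10$
$g{\left(c,s \right)} = \left(10 + s\right) \left(28 + c\right)$ ($g{\left(c,s \right)} = \left(s + 10\right) \left(\left(-28\right) \left(-1\right) + c\right) = \left(10 + s\right) \left(28 + c\right)$)
$-15864 - g{\left(\frac{1}{117 + \left(0 + 0 \cdot 3\right)},C{\left(-14,-3 \right)} \right)} = -15864 - \left(280 + \frac{10}{117 + \left(0 + 0 \cdot 3\right)} + 28 \left(-3\right) + \frac{1}{117 + \left(0 + 0 \cdot 3\right)} \left(-3\right)\right) = -15864 - \left(280 + \frac{10}{117 + \left(0 + 0\right)} - 84 + \frac{1}{117 + \left(0 + 0\right)} \left(-3\right)\right) = -15864 - \left(280 + \frac{10}{117 + 0} - 84 + \frac{1}{117 + 0} \left(-3\right)\right) = -15864 - \left(280 + \frac{10}{117} - 84 + \frac{1}{117} \left(-3\right)\right) = -15864 - \left(280 + 10 \cdot \frac{1}{117} - 84 + \frac{1}{117} \left(-3\right)\right) = -15864 - \left(280 + \frac{10}{117} - 84 - \frac{1}{39}\right) = -15864 - \frac{22939}{117} = - \frac{1879027}{117}$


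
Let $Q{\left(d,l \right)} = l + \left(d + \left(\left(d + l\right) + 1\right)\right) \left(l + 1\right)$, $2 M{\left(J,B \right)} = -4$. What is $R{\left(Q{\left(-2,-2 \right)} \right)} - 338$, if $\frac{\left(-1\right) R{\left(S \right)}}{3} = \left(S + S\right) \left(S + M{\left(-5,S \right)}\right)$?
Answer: $-356$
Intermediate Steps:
$M{\left(J,B \right)} = -2$ ($M{\left(J,B \right)} = \frac{1}{2} \left(-4\right) = -2$)
$Q{\left(d,l \right)} = l + \left(1 + l\right) \left(1 + l + 2 d\right)$ ($Q{\left(d,l \right)} = l + \left(d + \left(1 + d + l\right)\right) \left(1 + l\right) = l + \left(1 + l + 2 d\right) \left(1 + l\right) = l + \left(1 + l\right) \left(1 + l + 2 d\right)$)
$R{\left(S \right)} = - 6 S \left(-2 + S\right)$ ($R{\left(S \right)} = - 3 \left(S + S\right) \left(S - 2\right) = - 3 \cdot 2 S \left(-2 + S\right) = - 6 S \left(-2 + S\right)$)
$R{\left(Q{\left(-2,-2 \right)} \right)} - 338 = 6 \left(1 + \left(-2\right)^{2} + 2 \left(-2\right) + 3 \left(-2\right) + 2 \left(-2\right) \left(-2\right)\right) \left(2 - \left(1 + \left(-2\right)^{2} + 2 \left(-2\right) + 3 \left(-2\right) + 2 \left(-2\right) \left(-2\right)\right)\right) - 338 = 6 \left(1 + 4 - 4 - 6 + 8\right) \left(2 - \left(1 + 4 - 4 - 6 + 8\right)\right) - 338 = 6 \cdot 3 \left(2 - 3\right) - 338 = 6 \cdot 3 \left(-1\right) - 338 = -18 - 338 = -356$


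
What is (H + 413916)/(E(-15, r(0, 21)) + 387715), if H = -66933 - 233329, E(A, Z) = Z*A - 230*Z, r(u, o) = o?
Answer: 56827/191285 ≈ 0.29708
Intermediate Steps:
E(A, Z) = -230*Z + A*Z (E(A, Z) = A*Z - 230*Z = -230*Z + A*Z)
H = -300262
(H + 413916)/(E(-15, r(0, 21)) + 387715) = (-300262 + 413916)/(21*(-230 - 15) + 387715) = 113654/(21*(-245) + 387715) = 113654/(-5145 + 387715) = 113654/382570 = 113654*(1/382570) = 56827/191285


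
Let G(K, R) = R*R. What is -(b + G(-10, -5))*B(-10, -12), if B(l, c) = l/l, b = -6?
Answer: -19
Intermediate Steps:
G(K, R) = R²
B(l, c) = 1
-(b + G(-10, -5))*B(-10, -12) = -(-6 + (-5)²) = -(-6 + 25) = -19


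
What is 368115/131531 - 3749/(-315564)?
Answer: 116656951579/41506448484 ≈ 2.8106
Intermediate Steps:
368115/131531 - 3749/(-315564) = 368115*(1/131531) - 3749*(-1/315564) = 368115/131531 + 3749/315564 = 116656951579/41506448484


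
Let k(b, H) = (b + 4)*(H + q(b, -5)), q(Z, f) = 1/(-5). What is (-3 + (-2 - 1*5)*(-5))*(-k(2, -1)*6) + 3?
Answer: 6927/5 ≈ 1385.4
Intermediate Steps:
q(Z, f) = -⅕
k(b, H) = (4 + b)*(-⅕ + H) (k(b, H) = (b + 4)*(H - ⅕) = (4 + b)*(-⅕ + H))
(-3 + (-2 - 1*5)*(-5))*(-k(2, -1)*6) + 3 = (-3 + (-2 - 1*5)*(-5))*(-(-⅘ + 4*(-1) - ⅕*2 - 1*2)*6) + 3 = (-3 + (-2 - 5)*(-5))*(-(-⅘ - 4 - ⅖ - 2)*6) + 3 = (-3 - 7*(-5))*(-1*(-36/5)*6) + 3 = (-3 + 35)*((36/5)*6) + 3 = 32*(216/5) + 3 = 6912/5 + 3 = 6927/5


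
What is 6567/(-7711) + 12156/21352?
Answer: -1056447/3741938 ≈ -0.28233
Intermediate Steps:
6567/(-7711) + 12156/21352 = 6567*(-1/7711) + 12156*(1/21352) = -597/701 + 3039/5338 = -1056447/3741938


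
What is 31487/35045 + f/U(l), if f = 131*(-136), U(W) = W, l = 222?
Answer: -308685803/3889995 ≈ -79.354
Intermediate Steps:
f = -17816
31487/35045 + f/U(l) = 31487/35045 - 17816/222 = 31487*(1/35045) - 17816*1/222 = 31487/35045 - 8908/111 = -308685803/3889995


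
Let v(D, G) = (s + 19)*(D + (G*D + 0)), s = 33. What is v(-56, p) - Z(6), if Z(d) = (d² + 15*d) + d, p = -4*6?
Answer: 66844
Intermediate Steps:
p = -24
Z(d) = d² + 16*d
v(D, G) = 52*D + 52*D*G (v(D, G) = (33 + 19)*(D + (G*D + 0)) = 52*(D + (D*G + 0)) = 52*(D + D*G) = 52*D + 52*D*G)
v(-56, p) - Z(6) = 52*(-56)*(1 - 24) - 6*(16 + 6) = 52*(-56)*(-23) - 6*22 = 66976 - 1*132 = 66976 - 132 = 66844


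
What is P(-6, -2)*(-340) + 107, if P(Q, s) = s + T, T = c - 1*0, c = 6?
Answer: -1253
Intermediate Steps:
T = 6 (T = 6 - 1*0 = 6 + 0 = 6)
P(Q, s) = 6 + s (P(Q, s) = s + 6 = 6 + s)
P(-6, -2)*(-340) + 107 = (6 - 2)*(-340) + 107 = 4*(-340) + 107 = -1360 + 107 = -1253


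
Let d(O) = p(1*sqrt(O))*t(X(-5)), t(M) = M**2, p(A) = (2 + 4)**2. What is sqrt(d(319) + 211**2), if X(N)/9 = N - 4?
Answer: sqrt(280717) ≈ 529.83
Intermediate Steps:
X(N) = -36 + 9*N (X(N) = 9*(N - 4) = 9*(-4 + N) = -36 + 9*N)
p(A) = 36 (p(A) = 6**2 = 36)
d(O) = 236196 (d(O) = 36*(-36 + 9*(-5))**2 = 36*(-36 - 45)**2 = 36*(-81)**2 = 36*6561 = 236196)
sqrt(d(319) + 211**2) = sqrt(236196 + 211**2) = sqrt(236196 + 44521) = sqrt(280717)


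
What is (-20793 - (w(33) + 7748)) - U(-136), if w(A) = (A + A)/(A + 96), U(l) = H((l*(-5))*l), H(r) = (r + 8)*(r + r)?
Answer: -735456935445/43 ≈ -1.7104e+10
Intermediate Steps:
H(r) = 2*r*(8 + r) (H(r) = (8 + r)*(2*r) = 2*r*(8 + r))
U(l) = -10*l²*(8 - 5*l²) (U(l) = 2*((l*(-5))*l)*(8 + (l*(-5))*l) = 2*((-5*l)*l)*(8 + (-5*l)*l) = 2*(-5*l²)*(8 - 5*l²) = -10*l²*(8 - 5*l²))
w(A) = 2*A/(96 + A) (w(A) = (2*A)/(96 + A) = 2*A/(96 + A))
(-20793 - (w(33) + 7748)) - U(-136) = (-20793 - (2*33/(96 + 33) + 7748)) - (-136)²*(-80 + 50*(-136)²) = (-20793 - (2*33/129 + 7748)) - 18496*(-80 + 50*18496) = (-20793 - (2*33*(1/129) + 7748)) - 18496*(-80 + 924800) = (-20793 - (22/43 + 7748)) - 18496*924720 = (-20793 - 1*333186/43) - 1*17103621120 = (-20793 - 333186/43) - 17103621120 = -1227285/43 - 17103621120 = -735456935445/43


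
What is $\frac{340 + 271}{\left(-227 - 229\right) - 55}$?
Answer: $- \frac{611}{511} \approx -1.1957$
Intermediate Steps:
$\frac{340 + 271}{\left(-227 - 229\right) - 55} = \frac{611}{-456 - 55} = \frac{611}{-511} = 611 \left(- \frac{1}{511}\right) = - \frac{611}{511}$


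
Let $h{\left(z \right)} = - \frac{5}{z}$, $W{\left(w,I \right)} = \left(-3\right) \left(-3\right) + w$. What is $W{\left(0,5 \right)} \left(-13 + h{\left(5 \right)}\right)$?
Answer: $-126$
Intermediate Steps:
$W{\left(w,I \right)} = 9 + w$
$W{\left(0,5 \right)} \left(-13 + h{\left(5 \right)}\right) = \left(9 + 0\right) \left(-13 - \frac{5}{5}\right) = 9 \left(-13 - 1\right) = 9 \left(-14\right) = -126$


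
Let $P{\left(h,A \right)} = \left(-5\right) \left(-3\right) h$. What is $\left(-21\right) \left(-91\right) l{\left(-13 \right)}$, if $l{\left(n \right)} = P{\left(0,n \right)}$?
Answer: $0$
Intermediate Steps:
$P{\left(h,A \right)} = 15 h$
$l{\left(n \right)} = 0$ ($l{\left(n \right)} = 15 \cdot 0 = 0$)
$\left(-21\right) \left(-91\right) l{\left(-13 \right)} = \left(-21\right) \left(-91\right) 0 = 1911 \cdot 0 = 0$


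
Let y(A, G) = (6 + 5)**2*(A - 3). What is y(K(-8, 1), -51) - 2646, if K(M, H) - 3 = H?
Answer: -2525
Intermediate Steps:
K(M, H) = 3 + H
y(A, G) = -363 + 121*A (y(A, G) = 11**2*(-3 + A) = 121*(-3 + A) = -363 + 121*A)
y(K(-8, 1), -51) - 2646 = (-363 + 121*(3 + 1)) - 2646 = (-363 + 121*4) - 2646 = (-363 + 484) - 2646 = 121 - 2646 = -2525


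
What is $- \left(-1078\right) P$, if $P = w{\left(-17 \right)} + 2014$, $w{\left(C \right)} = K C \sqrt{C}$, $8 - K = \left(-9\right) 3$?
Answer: $2171092 - 641410 i \sqrt{17} \approx 2.1711 \cdot 10^{6} - 2.6446 \cdot 10^{6} i$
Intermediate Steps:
$K = 35$ ($K = 8 - \left(-9\right) 3 = 8 - -27 = 8 + 27 = 35$)
$w{\left(C \right)} = 35 C^{\frac{3}{2}}$ ($w{\left(C \right)} = 35 C \sqrt{C} = 35 C^{\frac{3}{2}}$)
$P = 2014 - 595 i \sqrt{17}$ ($P = 35 \left(-17\right)^{\frac{3}{2}} + 2014 = 35 \left(- 17 i \sqrt{17}\right) + 2014 = - 595 i \sqrt{17} + 2014 = 2014 - 595 i \sqrt{17} \approx 2014.0 - 2453.2 i$)
$- \left(-1078\right) P = - \left(-1078\right) \left(2014 - 595 i \sqrt{17}\right) = - (-2171092 + 641410 i \sqrt{17}) = 2171092 - 641410 i \sqrt{17}$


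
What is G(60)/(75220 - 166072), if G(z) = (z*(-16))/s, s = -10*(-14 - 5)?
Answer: 8/143849 ≈ 5.5614e-5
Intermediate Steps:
s = 190 (s = -10*(-19) = 190)
G(z) = -8*z/95 (G(z) = (z*(-16))/190 = -16*z*(1/190) = -8*z/95)
G(60)/(75220 - 166072) = (-8/95*60)/(75220 - 166072) = -96/19/(-90852) = -96/19*(-1/90852) = 8/143849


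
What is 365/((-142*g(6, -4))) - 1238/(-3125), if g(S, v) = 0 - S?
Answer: 2195401/2662500 ≈ 0.82456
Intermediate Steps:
g(S, v) = -S
365/((-142*g(6, -4))) - 1238/(-3125) = 365/((-(-142)*6)) - 1238/(-3125) = 365/((-142*(-6))) - 1238*(-1/3125) = 365/852 + 1238/3125 = 2195401/2662500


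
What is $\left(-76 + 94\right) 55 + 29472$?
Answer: $30462$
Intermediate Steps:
$\left(-76 + 94\right) 55 + 29472 = 18 \cdot 55 + 29472 = 990 + 29472 = 30462$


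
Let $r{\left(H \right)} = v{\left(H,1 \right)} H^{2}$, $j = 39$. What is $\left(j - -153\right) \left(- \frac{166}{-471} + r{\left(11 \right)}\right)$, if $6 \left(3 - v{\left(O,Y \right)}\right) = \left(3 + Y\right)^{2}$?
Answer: $\frac{1226432}{157} \approx 7811.7$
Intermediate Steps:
$v{\left(O,Y \right)} = 3 - \frac{\left(3 + Y\right)^{2}}{6}$
$r{\left(H \right)} = \frac{H^{2}}{3}$ ($r{\left(H \right)} = \left(3 - \frac{\left(3 + 1\right)^{2}}{6}\right) H^{2} = \left(3 - \frac{4^{2}}{6}\right) H^{2} = \left(3 - \frac{8}{3}\right) H^{2} = \frac{H^{2}}{3}$)
$\left(j - -153\right) \left(- \frac{166}{-471} + r{\left(11 \right)}\right) = \left(39 - -153\right) \left(- \frac{166}{-471} + \frac{11^{2}}{3}\right) = \left(39 + 153\right) \left(\left(-166\right) \left(- \frac{1}{471}\right) + \frac{1}{3} \cdot 121\right) = 192 \left(\frac{166}{471} + \frac{121}{3}\right) = 192 \cdot \frac{19163}{471} = \frac{1226432}{157}$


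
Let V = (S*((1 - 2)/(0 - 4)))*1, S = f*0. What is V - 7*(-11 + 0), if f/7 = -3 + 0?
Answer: 77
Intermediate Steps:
f = -21 (f = 7*(-3 + 0) = 7*(-3) = -21)
S = 0 (S = -21*0 = 0)
V = 0 (V = (0*((1 - 2)/(0 - 4)))*1 = (0*(-1/(-4)))*1 = (0*(-1*(-¼)))*1 = (0*(¼))*1 = 0*1 = 0)
V - 7*(-11 + 0) = 0 - 7*(-11 + 0) = 0 - 7*(-11) = 0 - 1*(-77) = 0 + 77 = 77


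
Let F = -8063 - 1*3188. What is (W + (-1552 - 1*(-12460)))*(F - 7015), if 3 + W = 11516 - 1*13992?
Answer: -153964114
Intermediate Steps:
W = -2479 (W = -3 + (11516 - 1*13992) = -3 + (11516 - 13992) = -3 - 2476 = -2479)
F = -11251 (F = -8063 - 3188 = -11251)
(W + (-1552 - 1*(-12460)))*(F - 7015) = (-2479 + (-1552 - 1*(-12460)))*(-11251 - 7015) = (-2479 + (-1552 + 12460))*(-18266) = (-2479 + 10908)*(-18266) = 8429*(-18266) = -153964114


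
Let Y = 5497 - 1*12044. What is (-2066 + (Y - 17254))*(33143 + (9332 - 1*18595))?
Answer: -617703960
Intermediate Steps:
Y = -6547 (Y = 5497 - 12044 = -6547)
(-2066 + (Y - 17254))*(33143 + (9332 - 1*18595)) = (-2066 + (-6547 - 17254))*(33143 + (9332 - 1*18595)) = (-2066 - 23801)*(33143 + (9332 - 18595)) = -25867*(33143 - 9263) = -25867*23880 = -617703960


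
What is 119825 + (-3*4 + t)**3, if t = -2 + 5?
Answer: 119096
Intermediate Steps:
t = 3
119825 + (-3*4 + t)**3 = 119825 + (-3*4 + 3)**3 = 119825 + (-12 + 3)**3 = 119825 + (-9)**3 = 119825 - 729 = 119096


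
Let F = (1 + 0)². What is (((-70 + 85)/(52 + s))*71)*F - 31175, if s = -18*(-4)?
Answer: -3864635/124 ≈ -31166.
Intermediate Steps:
s = 72
F = 1 (F = 1² = 1)
(((-70 + 85)/(52 + s))*71)*F - 31175 = (((-70 + 85)/(52 + 72))*71)*1 - 31175 = ((15/124)*71)*1 - 31175 = (1065/124)*1 - 31175 = 1065/124 - 31175 = -3864635/124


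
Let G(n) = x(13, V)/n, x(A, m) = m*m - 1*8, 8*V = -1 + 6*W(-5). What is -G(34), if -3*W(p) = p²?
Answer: -2089/2176 ≈ -0.96002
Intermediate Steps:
W(p) = -p²/3
V = -51/8 (V = (-1 + 6*(-⅓*(-5)²))/8 = (-1 + 6*(-⅓*25))/8 = (-1 + 6*(-25/3))/8 = (-1 - 50)/8 = (⅛)*(-51) = -51/8 ≈ -6.3750)
x(A, m) = -8 + m² (x(A, m) = m² - 8 = -8 + m²)
G(n) = 2089/(64*n) (G(n) = (-8 + (-51/8)²)/n = (-8 + 2601/64)/n = 2089/(64*n))
-G(34) = -2089/(64*34) = -1*2089/2176 = -2089/2176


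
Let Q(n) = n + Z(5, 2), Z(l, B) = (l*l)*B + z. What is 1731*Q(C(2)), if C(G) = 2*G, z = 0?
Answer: 93474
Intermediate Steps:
Z(l, B) = B*l**2 (Z(l, B) = (l*l)*B + 0 = l**2*B + 0 = B*l**2 + 0 = B*l**2)
Q(n) = 50 + n (Q(n) = n + 2*5**2 = n + 2*25 = n + 50 = 50 + n)
1731*Q(C(2)) = 1731*(50 + 2*2) = 1731*(50 + 4) = 1731*54 = 93474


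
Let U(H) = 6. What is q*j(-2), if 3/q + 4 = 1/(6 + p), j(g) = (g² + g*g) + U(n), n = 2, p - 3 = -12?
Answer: -126/13 ≈ -9.6923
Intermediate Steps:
p = -9 (p = 3 - 12 = -9)
j(g) = 6 + 2*g² (j(g) = (g² + g*g) + 6 = (g² + g²) + 6 = 2*g² + 6 = 6 + 2*g²)
q = -9/13 (q = 3/(-4 + 1/(6 - 9)) = 3/(-4 + 1/(-3)) = 3/(-4 - ⅓) = 3/(-13/3) = 3*(-3/13) = -9/13 ≈ -0.69231)
q*j(-2) = -9*(6 + 2*(-2)²)/13 = -9*(6 + 2*4)/13 = -9*(6 + 8)/13 = -9/13*14 = -126/13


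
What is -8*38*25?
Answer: -7600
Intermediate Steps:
-8*38*25 = -304*25 = -7600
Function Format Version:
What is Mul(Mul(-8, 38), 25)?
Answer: -7600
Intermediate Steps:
Mul(Mul(-8, 38), 25) = Mul(-304, 25) = -7600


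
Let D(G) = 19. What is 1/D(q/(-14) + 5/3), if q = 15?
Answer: 1/19 ≈ 0.052632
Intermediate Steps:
1/D(q/(-14) + 5/3) = 1/19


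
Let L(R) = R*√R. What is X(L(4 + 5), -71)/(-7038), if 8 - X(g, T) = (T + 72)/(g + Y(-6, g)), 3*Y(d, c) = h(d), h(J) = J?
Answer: -199/175950 ≈ -0.0011310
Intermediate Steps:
Y(d, c) = d/3
L(R) = R^(3/2)
X(g, T) = 8 - (72 + T)/(-2 + g) (X(g, T) = 8 - (T + 72)/(g + (⅓)*(-6)) = 8 - (72 + T)/(g - 2) = 8 - (72 + T)/(-2 + g))
X(L(4 + 5), -71)/(-7038) = ((-88 - 1*(-71) + 8*(4 + 5)^(3/2))/(-2 + (4 + 5)^(3/2)))/(-7038) = ((-88 + 71 + 8*9^(3/2))/(-2 + 9^(3/2)))*(-1/7038) = ((-88 + 71 + 8*27)/(-2 + 27))*(-1/7038) = ((-88 + 71 + 216)/25)*(-1/7038) = ((1/25)*199)*(-1/7038) = (199/25)*(-1/7038) = -199/175950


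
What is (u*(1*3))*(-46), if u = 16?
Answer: -2208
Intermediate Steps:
(u*(1*3))*(-46) = (16*(1*3))*(-46) = (16*3)*(-46) = 48*(-46) = -2208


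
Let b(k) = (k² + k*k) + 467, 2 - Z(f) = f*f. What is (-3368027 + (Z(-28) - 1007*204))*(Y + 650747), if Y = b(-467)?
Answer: -3886596719904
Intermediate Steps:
Z(f) = 2 - f² (Z(f) = 2 - f*f = 2 - f²)
b(k) = 467 + 2*k² (b(k) = (k² + k²) + 467 = 2*k² + 467 = 467 + 2*k²)
Y = 436645 (Y = 467 + 2*(-467)² = 467 + 2*218089 = 467 + 436178 = 436645)
(-3368027 + (Z(-28) - 1007*204))*(Y + 650747) = (-3368027 + ((2 - 1*(-28)²) - 1007*204))*(436645 + 650747) = (-3368027 + ((2 - 1*784) - 205428))*1087392 = (-3368027 + ((2 - 784) - 205428))*1087392 = (-3368027 + (-782 - 205428))*1087392 = (-3368027 - 206210)*1087392 = -3574237*1087392 = -3886596719904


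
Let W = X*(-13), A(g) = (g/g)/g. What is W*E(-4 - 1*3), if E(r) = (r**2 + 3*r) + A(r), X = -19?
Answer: 48165/7 ≈ 6880.7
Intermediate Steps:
A(g) = 1/g
E(r) = 1/r + r**2 + 3*r (E(r) = (r**2 + 3*r) + 1/r = 1/r + r**2 + 3*r)
W = 247 (W = -19*(-13) = 247)
W*E(-4 - 1*3) = 247*((1 + (-4 - 1*3)**2*(3 + (-4 - 1*3)))/(-4 - 1*3)) = 247*((1 + (-4 - 3)**2*(3 + (-4 - 3)))/(-4 - 3)) = 247*((1 + (-7)**2*(3 - 7))/(-7)) = 247*(-(1 + 49*(-4))/7) = 247*(-(1 - 196)/7) = 247*(-1/7*(-195)) = 247*(195/7) = 48165/7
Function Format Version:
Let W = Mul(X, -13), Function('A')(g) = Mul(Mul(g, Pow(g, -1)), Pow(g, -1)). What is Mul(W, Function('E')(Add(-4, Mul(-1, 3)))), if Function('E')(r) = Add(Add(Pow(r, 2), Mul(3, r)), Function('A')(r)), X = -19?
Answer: Rational(48165, 7) ≈ 6880.7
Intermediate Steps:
Function('A')(g) = Pow(g, -1) (Function('A')(g) = Mul(1, Pow(g, -1)) = Pow(g, -1))
Function('E')(r) = Add(Pow(r, -1), Pow(r, 2), Mul(3, r)) (Function('E')(r) = Add(Add(Pow(r, 2), Mul(3, r)), Pow(r, -1)) = Add(Pow(r, -1), Pow(r, 2), Mul(3, r)))
W = 247 (W = Mul(-19, -13) = 247)
Mul(W, Function('E')(Add(-4, Mul(-1, 3)))) = Mul(247, Mul(Pow(Add(-4, Mul(-1, 3)), -1), Add(1, Mul(Pow(Add(-4, Mul(-1, 3)), 2), Add(3, Add(-4, Mul(-1, 3))))))) = Mul(247, Mul(Pow(Add(-4, -3), -1), Add(1, Mul(Pow(Add(-4, -3), 2), Add(3, Add(-4, -3)))))) = Mul(247, Mul(Pow(-7, -1), Add(1, Mul(Pow(-7, 2), Add(3, -7))))) = Mul(247, Mul(Rational(-1, 7), Add(1, Mul(49, -4)))) = Mul(247, Mul(Rational(-1, 7), Add(1, -196))) = Mul(247, Mul(Rational(-1, 7), -195)) = Mul(247, Rational(195, 7)) = Rational(48165, 7)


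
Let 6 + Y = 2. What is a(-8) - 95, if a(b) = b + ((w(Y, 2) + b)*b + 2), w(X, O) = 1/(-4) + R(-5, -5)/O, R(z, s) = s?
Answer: -15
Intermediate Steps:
Y = -4 (Y = -6 + 2 = -4)
w(X, O) = -¼ - 5/O (w(X, O) = 1/(-4) - 5/O = 1*(-¼) - 5/O = -¼ - 5/O)
a(b) = 2 + b + b*(-11/4 + b) (a(b) = b + (((¼)*(-20 - 1*2)/2 + b)*b + 2) = b + (((¼)*(½)*(-20 - 2) + b)*b + 2) = b + (((¼)*(½)*(-22) + b)*b + 2) = b + ((-11/4 + b)*b + 2) = b + (b*(-11/4 + b) + 2) = b + (2 + b*(-11/4 + b)) = 2 + b + b*(-11/4 + b))
a(-8) - 95 = (2 + (-8)² - 7/4*(-8)) - 95 = (2 + 64 + 14) - 95 = 80 - 95 = -15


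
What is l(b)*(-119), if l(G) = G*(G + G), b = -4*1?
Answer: -3808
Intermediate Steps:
b = -4
l(G) = 2*G² (l(G) = G*(2*G) = 2*G²)
l(b)*(-119) = (2*(-4)²)*(-119) = (2*16)*(-119) = 32*(-119) = -3808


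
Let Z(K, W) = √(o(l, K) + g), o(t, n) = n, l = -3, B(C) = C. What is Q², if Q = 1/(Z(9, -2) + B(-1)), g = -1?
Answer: (1 - 2*√2)⁻² ≈ 0.29912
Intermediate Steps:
Z(K, W) = √(-1 + K) (Z(K, W) = √(K - 1) = √(-1 + K))
Q = 1/(-1 + 2*√2) (Q = 1/(√(-1 + 9) - 1) = 1/(√8 - 1) = 1/(2*√2 - 1) = 1/(-1 + 2*√2) ≈ 0.54692)
Q² = (⅐ + 2*√2/7)²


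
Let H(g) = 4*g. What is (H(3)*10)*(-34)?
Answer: -4080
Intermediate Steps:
(H(3)*10)*(-34) = ((4*3)*10)*(-34) = (12*10)*(-34) = 120*(-34) = -4080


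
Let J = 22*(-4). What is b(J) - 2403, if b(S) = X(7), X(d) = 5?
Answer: -2398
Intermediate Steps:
J = -88
b(S) = 5
b(J) - 2403 = 5 - 2403 = -2398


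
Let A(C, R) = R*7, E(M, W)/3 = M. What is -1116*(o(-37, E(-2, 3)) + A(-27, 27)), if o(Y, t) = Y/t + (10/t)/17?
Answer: -3700842/17 ≈ -2.1770e+5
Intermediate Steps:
E(M, W) = 3*M
A(C, R) = 7*R
o(Y, t) = 10/(17*t) + Y/t (o(Y, t) = Y/t + (10/t)*(1/17) = Y/t + 10/(17*t) = 10/(17*t) + Y/t)
-1116*(o(-37, E(-2, 3)) + A(-27, 27)) = -1116*((10/17 - 37)/((3*(-2))) + 7*27) = -1116*(-619/17/(-6) + 189) = -1116*(-⅙*(-619/17) + 189) = -1116*(619/102 + 189) = -1116*19897/102 = -3700842/17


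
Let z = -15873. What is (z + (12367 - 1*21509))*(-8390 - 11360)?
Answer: 494046250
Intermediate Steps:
(z + (12367 - 1*21509))*(-8390 - 11360) = (-15873 + (12367 - 1*21509))*(-8390 - 11360) = (-15873 + (12367 - 21509))*(-19750) = (-15873 - 9142)*(-19750) = -25015*(-19750) = 494046250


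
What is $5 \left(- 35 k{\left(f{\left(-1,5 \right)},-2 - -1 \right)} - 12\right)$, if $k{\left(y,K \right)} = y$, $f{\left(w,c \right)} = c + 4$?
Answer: $-1635$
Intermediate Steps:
$f{\left(w,c \right)} = 4 + c$
$5 \left(- 35 k{\left(f{\left(-1,5 \right)},-2 - -1 \right)} - 12\right) = 5 \left(- 35 \left(4 + 5\right) - 12\right) = 5 \left(\left(-35\right) 9 - 12\right) = 5 \left(-315 - 12\right) = 5 \left(-327\right) = -1635$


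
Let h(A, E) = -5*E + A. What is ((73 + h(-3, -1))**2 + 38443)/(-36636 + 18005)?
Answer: -44068/18631 ≈ -2.3653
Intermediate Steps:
h(A, E) = A - 5*E
((73 + h(-3, -1))**2 + 38443)/(-36636 + 18005) = ((73 + (-3 - 5*(-1)))**2 + 38443)/(-36636 + 18005) = ((73 + (-3 + 5))**2 + 38443)/(-18631) = ((73 + 2)**2 + 38443)*(-1/18631) = (75**2 + 38443)*(-1/18631) = (5625 + 38443)*(-1/18631) = 44068*(-1/18631) = -44068/18631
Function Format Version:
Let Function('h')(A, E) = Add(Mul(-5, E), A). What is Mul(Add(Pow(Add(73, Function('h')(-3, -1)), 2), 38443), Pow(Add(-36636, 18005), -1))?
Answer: Rational(-44068, 18631) ≈ -2.3653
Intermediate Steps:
Function('h')(A, E) = Add(A, Mul(-5, E))
Mul(Add(Pow(Add(73, Function('h')(-3, -1)), 2), 38443), Pow(Add(-36636, 18005), -1)) = Mul(Add(Pow(Add(73, Add(-3, Mul(-5, -1))), 2), 38443), Pow(Add(-36636, 18005), -1)) = Mul(Add(Pow(Add(73, Add(-3, 5)), 2), 38443), Pow(-18631, -1)) = Mul(Add(Pow(Add(73, 2), 2), 38443), Rational(-1, 18631)) = Mul(Add(Pow(75, 2), 38443), Rational(-1, 18631)) = Mul(Add(5625, 38443), Rational(-1, 18631)) = Mul(44068, Rational(-1, 18631)) = Rational(-44068, 18631)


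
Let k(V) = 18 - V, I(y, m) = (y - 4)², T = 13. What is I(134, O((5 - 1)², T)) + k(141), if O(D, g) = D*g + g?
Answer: 16777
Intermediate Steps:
O(D, g) = g + D*g
I(y, m) = (-4 + y)²
I(134, O((5 - 1)², T)) + k(141) = (-4 + 134)² + (18 - 1*141) = 130² + (18 - 141) = 16900 - 123 = 16777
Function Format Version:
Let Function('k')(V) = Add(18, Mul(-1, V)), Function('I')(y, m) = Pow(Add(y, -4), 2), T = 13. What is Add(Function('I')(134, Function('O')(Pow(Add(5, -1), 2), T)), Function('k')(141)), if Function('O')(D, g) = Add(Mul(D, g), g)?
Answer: 16777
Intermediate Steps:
Function('O')(D, g) = Add(g, Mul(D, g))
Function('I')(y, m) = Pow(Add(-4, y), 2)
Add(Function('I')(134, Function('O')(Pow(Add(5, -1), 2), T)), Function('k')(141)) = Add(Pow(Add(-4, 134), 2), Add(18, Mul(-1, 141))) = Add(Pow(130, 2), Add(18, -141)) = Add(16900, -123) = 16777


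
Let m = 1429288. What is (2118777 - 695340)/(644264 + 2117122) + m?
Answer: 1315605765535/920462 ≈ 1.4293e+6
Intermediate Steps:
(2118777 - 695340)/(644264 + 2117122) + m = (2118777 - 695340)/(644264 + 2117122) + 1429288 = 1423437/2761386 + 1429288 = 1423437*(1/2761386) + 1429288 = 474479/920462 + 1429288 = 1315605765535/920462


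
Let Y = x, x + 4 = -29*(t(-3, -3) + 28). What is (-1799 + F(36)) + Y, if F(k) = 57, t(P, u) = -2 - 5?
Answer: -2355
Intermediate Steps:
t(P, u) = -7
x = -613 (x = -4 - 29*(-7 + 28) = -4 - 29*21 = -4 - 609 = -613)
Y = -613
(-1799 + F(36)) + Y = (-1799 + 57) - 613 = -1742 - 613 = -2355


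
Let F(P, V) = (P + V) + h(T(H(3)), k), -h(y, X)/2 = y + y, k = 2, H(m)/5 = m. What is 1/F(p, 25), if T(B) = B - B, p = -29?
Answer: -¼ ≈ -0.25000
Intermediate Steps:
H(m) = 5*m
T(B) = 0
h(y, X) = -4*y (h(y, X) = -2*(y + y) = -4*y)
F(P, V) = P + V (F(P, V) = (P + V) - 4*0 = (P + V) + 0 = P + V)
1/F(p, 25) = 1/(-29 + 25) = 1/(-4) = -¼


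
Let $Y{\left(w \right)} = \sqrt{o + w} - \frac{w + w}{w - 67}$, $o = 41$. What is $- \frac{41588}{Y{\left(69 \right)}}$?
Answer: $\frac{2869572}{4651} + \frac{41588 \sqrt{110}}{4651} \approx 710.76$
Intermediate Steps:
$Y{\left(w \right)} = \sqrt{41 + w} - \frac{2 w}{-67 + w}$ ($Y{\left(w \right)} = \sqrt{41 + w} - \frac{w + w}{w - 67} = \sqrt{41 + w} - \frac{2 w}{-67 + w}$)
$- \frac{41588}{Y{\left(69 \right)}} = - \frac{41588}{\frac{1}{-67 + 69} \left(- 67 \sqrt{41 + 69} - 138 + 69 \sqrt{41 + 69}\right)} = - \frac{41588}{\frac{1}{2} \left(- 67 \sqrt{110} - 138 + 69 \sqrt{110}\right)} = - \frac{41588}{\frac{1}{2} \left(-138 + 2 \sqrt{110}\right)} = - \frac{41588}{-69 + \sqrt{110}}$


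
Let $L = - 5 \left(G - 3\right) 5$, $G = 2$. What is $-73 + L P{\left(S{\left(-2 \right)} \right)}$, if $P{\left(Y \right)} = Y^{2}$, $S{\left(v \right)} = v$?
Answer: $27$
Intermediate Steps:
$L = 25$ ($L = - 5 \left(2 - 3\right) 5 = \left(-5\right) \left(-1\right) 5 = 5 \cdot 5 = 25$)
$-73 + L P{\left(S{\left(-2 \right)} \right)} = -73 + 25 \left(-2\right)^{2} = -73 + 25 \cdot 4 = -73 + 100 = 27$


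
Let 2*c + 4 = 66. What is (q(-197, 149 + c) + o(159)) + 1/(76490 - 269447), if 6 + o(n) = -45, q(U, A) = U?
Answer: -47853337/192957 ≈ -248.00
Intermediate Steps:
c = 31 (c = -2 + (½)*66 = -2 + 33 = 31)
o(n) = -51 (o(n) = -6 - 45 = -51)
(q(-197, 149 + c) + o(159)) + 1/(76490 - 269447) = (-197 - 51) + 1/(76490 - 269447) = -248 + 1/(-192957) = -248 - 1/192957 = -47853337/192957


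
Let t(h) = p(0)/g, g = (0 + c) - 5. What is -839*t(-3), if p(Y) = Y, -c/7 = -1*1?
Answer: 0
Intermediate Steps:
c = 7 (c = -(-7) = -7*(-1) = 7)
g = 2 (g = (0 + 7) - 5 = 7 - 5 = 2)
t(h) = 0 (t(h) = 0/2 = 0*(1/2) = 0)
-839*t(-3) = -839*0 = 0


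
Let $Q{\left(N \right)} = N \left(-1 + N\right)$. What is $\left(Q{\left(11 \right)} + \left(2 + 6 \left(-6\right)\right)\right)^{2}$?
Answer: $5776$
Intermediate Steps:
$\left(Q{\left(11 \right)} + \left(2 + 6 \left(-6\right)\right)\right)^{2} = \left(11 \left(-1 + 11\right) + \left(2 + 6 \left(-6\right)\right)\right)^{2} = \left(11 \cdot 10 + \left(2 - 36\right)\right)^{2} = \left(110 - 34\right)^{2} = 76^{2} = 5776$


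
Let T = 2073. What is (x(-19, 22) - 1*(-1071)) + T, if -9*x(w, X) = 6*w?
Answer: 9470/3 ≈ 3156.7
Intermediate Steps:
x(w, X) = -2*w/3
(x(-19, 22) - 1*(-1071)) + T = (-⅔*(-19) - 1*(-1071)) + 2073 = (38/3 + 1071) + 2073 = 3251/3 + 2073 = 9470/3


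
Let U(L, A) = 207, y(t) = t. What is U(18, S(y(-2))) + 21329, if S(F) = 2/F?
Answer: 21536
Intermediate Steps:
U(18, S(y(-2))) + 21329 = 207 + 21329 = 21536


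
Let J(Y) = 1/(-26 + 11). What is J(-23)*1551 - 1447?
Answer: -7752/5 ≈ -1550.4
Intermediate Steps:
J(Y) = -1/15 (J(Y) = 1/(-15) = -1/15)
J(-23)*1551 - 1447 = -1/15*1551 - 1447 = -517/5 - 1447 = -7752/5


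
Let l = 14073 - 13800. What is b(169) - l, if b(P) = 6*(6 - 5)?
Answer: -267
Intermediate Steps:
l = 273
b(P) = 6 (b(P) = 6*1 = 6)
b(169) - l = 6 - 1*273 = 6 - 273 = -267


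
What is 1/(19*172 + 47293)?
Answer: 1/50561 ≈ 1.9778e-5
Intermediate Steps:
1/(19*172 + 47293) = 1/(3268 + 47293) = 1/50561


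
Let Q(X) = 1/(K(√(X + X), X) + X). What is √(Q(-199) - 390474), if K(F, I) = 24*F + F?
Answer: √((77704327 - 9761850*I*√398)/(-199 + 25*I*√398)) ≈ 0.e-6 - 624.88*I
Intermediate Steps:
K(F, I) = 25*F
Q(X) = 1/(X + 25*√2*√X) (Q(X) = 1/(25*√(X + X) + X) = 1/(25*√(2*X) + X) = 1/(25*(√2*√X) + X) = 1/(25*√2*√X + X) = 1/(X + 25*√2*√X))
√(Q(-199) - 390474) = √(1/(-199 + 25*√2*√(-199)) - 390474) = √(1/(-199 + 25*√2*(I*√199)) - 390474) = √(1/(-199 + 25*I*√398) - 390474) = √(-390474 + 1/(-199 + 25*I*√398))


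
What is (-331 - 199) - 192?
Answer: -722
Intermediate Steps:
(-331 - 199) - 192 = -530 - 192 = -722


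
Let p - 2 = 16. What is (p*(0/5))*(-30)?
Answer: 0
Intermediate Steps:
p = 18 (p = 2 + 16 = 18)
(p*(0/5))*(-30) = (18*(0/5))*(-30) = (18*(0*(⅕)))*(-30) = (18*0)*(-30) = 0*(-30) = 0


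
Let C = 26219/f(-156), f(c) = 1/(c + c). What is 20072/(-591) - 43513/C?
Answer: -18241091937/537174872 ≈ -33.957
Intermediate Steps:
f(c) = 1/(2*c)
C = -8180328 (C = 26219/(((1/2)/(-156))) = 26219/(((1/2)*(-1/156))) = 26219/(-1/312) = 26219*(-312) = -8180328)
20072/(-591) - 43513/C = 20072/(-591) - 43513/(-8180328) = 20072*(-1/591) - 43513*(-1/8180328) = -20072/591 + 43513/8180328 = -18241091937/537174872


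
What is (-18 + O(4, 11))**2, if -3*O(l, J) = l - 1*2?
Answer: 3136/9 ≈ 348.44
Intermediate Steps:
O(l, J) = 2/3 - l/3 (O(l, J) = -(l - 1*2)/3 = -(l - 2)/3 = -(-2 + l)/3 = 2/3 - l/3)
(-18 + O(4, 11))**2 = (-18 + (2/3 - 1/3*4))**2 = (-18 + (2/3 - 4/3))**2 = (-18 - 2/3)**2 = (-56/3)**2 = 3136/9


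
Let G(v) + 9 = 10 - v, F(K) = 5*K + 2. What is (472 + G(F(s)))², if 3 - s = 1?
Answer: 212521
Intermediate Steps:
s = 2 (s = 3 - 1*1 = 3 - 1 = 2)
F(K) = 2 + 5*K
G(v) = 1 - v (G(v) = -9 + (10 - v) = 1 - v)
(472 + G(F(s)))² = (472 + (1 - (2 + 5*2)))² = (472 + (1 - (2 + 10)))² = (472 + (1 - 1*12))² = (472 + (1 - 12))² = (472 - 11)² = 461² = 212521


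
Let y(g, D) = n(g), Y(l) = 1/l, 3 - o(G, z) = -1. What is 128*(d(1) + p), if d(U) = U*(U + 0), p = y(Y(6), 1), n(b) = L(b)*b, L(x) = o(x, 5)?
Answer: 640/3 ≈ 213.33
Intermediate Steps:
o(G, z) = 4 (o(G, z) = 3 - 1*(-1) = 3 + 1 = 4)
L(x) = 4
n(b) = 4*b
y(g, D) = 4*g
p = ⅔ (p = 4/6 = 4*(⅙) = ⅔ ≈ 0.66667)
d(U) = U² (d(U) = U*U = U²)
128*(d(1) + p) = 128*(1² + ⅔) = 128*(1 + ⅔) = 128*(5/3) = 640/3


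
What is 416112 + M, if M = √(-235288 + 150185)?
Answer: 416112 + I*√85103 ≈ 4.1611e+5 + 291.72*I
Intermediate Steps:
M = I*√85103 (M = √(-85103) = I*√85103 ≈ 291.72*I)
416112 + M = 416112 + I*√85103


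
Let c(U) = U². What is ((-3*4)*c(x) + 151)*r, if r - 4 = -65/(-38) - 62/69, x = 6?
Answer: -3545377/2622 ≈ -1352.2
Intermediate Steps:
r = 12617/2622 (r = 4 + (-65/(-38) - 62/69) = 4 + (-65*(-1/38) - 62*1/69) = 4 + (65/38 - 62/69) = 4 + 2129/2622 = 12617/2622 ≈ 4.8120)
((-3*4)*c(x) + 151)*r = (-3*4*6² + 151)*(12617/2622) = (-12*36 + 151)*(12617/2622) = (-432 + 151)*(12617/2622) = -281*12617/2622 = -3545377/2622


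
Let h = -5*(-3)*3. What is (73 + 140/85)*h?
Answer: 57105/17 ≈ 3359.1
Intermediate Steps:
h = 45 (h = 15*3 = 45)
(73 + 140/85)*h = (73 + 140/85)*45 = (73 + 140*(1/85))*45 = (73 + 28/17)*45 = (1269/17)*45 = 57105/17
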